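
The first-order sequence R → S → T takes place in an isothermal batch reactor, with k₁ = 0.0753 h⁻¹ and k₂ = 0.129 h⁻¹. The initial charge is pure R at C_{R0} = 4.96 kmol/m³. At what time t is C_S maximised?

The intermediate peaks when r₁ = r₂, i.e. k₁e^(−k₁t) = k₂e^(−k₂t), giving t_opt = ln(k₂/k₁)/(k₂−k₁).
= ln(0.129/0.0753)/(0.129−0.0753) = ln(1.713)/0.05370 = 0.5383/0.05370 = 10.0 h.

10.0 h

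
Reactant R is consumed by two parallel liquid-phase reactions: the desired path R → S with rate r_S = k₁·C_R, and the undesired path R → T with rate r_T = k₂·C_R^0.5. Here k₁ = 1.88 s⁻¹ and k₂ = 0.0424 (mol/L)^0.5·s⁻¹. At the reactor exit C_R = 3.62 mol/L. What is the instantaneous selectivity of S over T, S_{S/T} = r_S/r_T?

84.4

S_{S/T} = r_S/r_T = (k₁·C_R)/(k₂·C_R^0.5) = (k₁/k₂)·C_R^0.5.
= (1.88×3.620) / (0.0424×3.620^0.5) = 6.806/0.08067 = 84.4.
Since the desired path is higher order in R, keeping C_R high (PFR or concentrated feed) favours S.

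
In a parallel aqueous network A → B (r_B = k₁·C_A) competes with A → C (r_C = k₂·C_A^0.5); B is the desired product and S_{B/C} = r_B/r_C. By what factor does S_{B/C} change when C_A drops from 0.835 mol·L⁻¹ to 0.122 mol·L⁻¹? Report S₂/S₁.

S_{B/C} = (k₁/k₂)·C_A^0.5, so S₂/S₁ = (C_{A,2}/C_{A,1})^0.5.
= (0.122/0.835)^0.5 = (0.1461)^0.5 = 0.382.
Selectivity toward B falls as C_A falls — high-concentration operation is favoured.

0.382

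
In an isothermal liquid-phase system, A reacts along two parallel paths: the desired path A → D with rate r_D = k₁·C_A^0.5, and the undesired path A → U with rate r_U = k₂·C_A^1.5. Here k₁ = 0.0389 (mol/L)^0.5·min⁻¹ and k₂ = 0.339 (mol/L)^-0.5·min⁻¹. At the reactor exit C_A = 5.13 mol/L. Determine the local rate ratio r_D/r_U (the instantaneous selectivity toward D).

S_{D/U} = r_D/r_U = (k₁·C_A^0.5)/(k₂·C_A^1.5) = (k₁/k₂)·C_A⁻¹.
= (0.0389×5.130^0.5) / (0.339×5.130^1.5) = 0.08811/3.939 = 0.0224.
The undesired path is higher order in A, so low C_A (CSTR or dilute feed) favours D.

0.0224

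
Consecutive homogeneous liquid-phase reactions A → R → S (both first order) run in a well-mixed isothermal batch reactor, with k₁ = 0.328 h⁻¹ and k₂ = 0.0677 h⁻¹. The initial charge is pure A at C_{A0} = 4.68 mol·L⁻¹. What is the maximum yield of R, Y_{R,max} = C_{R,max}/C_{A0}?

0.663

Evaluating C_R at t_opt = ln(k₂/k₁)/(k₂−k₁) gives C_{R,max}/C_{A0} = (k₁/k₂)^[k₂/(k₂−k₁)].
= (0.328/0.0677)^(0.0677/(0.0677−0.328)) = (4.845)^(-0.2601) = 0.6634.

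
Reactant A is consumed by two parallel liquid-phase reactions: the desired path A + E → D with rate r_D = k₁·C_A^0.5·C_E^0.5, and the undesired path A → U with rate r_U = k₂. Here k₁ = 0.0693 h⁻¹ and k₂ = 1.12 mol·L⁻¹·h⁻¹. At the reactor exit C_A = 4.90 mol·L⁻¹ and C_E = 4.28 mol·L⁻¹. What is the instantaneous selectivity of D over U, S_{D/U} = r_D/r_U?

0.283

S_{D/U} = r_D/r_U = (k₁·C_A^0.5·C_E^0.5)/(k₂) = (k₁/k₂)·C_A^0.5·C_E^0.5.
= (0.0693×4.900^0.5×4.280^0.5) / (1.12) = 0.3174/1.120 = 0.283.
Since the desired path is higher order in A, keeping C_A high (PFR or concentrated feed) favours D.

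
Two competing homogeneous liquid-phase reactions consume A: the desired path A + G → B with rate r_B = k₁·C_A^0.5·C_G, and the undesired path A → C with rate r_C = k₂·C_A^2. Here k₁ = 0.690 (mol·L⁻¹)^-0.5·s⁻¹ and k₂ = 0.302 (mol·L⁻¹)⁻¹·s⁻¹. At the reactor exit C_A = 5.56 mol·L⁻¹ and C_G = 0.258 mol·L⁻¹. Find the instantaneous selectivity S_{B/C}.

0.0450

S_{B/C} = r_B/r_C = (k₁·C_A^0.5·C_G)/(k₂·C_A^2) = (k₁/k₂)·C_A^-1.5·C_G.
= (0.690×5.560^0.5×0.2580) / (0.302×5.560^2) = 0.4198/9.336 = 0.0450.
The undesired path is higher order in A, so low C_A (CSTR or dilute feed) favours B.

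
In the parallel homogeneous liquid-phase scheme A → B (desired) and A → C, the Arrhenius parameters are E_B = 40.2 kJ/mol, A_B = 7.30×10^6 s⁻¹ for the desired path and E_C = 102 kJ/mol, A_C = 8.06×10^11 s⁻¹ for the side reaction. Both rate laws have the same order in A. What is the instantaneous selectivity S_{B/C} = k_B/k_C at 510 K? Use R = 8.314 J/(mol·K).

With equal orders, S_{B/C} = k_B/k_C = (A_B/A_C)·exp[(E_C−E_B)/(RT)].
(E_C−E_B)/(RT) = (102−40.2)×10³/(8.314×510) = 61800/4240 = 14.57.
k_B/k_C = (7.30×10^6/8.06×10^11)·exp(14.57) = 9.057×10^-6 × 2.137×10^6 = 19.4.
Since E_B < E_C, lowering the temperature improves selectivity toward B.

19.4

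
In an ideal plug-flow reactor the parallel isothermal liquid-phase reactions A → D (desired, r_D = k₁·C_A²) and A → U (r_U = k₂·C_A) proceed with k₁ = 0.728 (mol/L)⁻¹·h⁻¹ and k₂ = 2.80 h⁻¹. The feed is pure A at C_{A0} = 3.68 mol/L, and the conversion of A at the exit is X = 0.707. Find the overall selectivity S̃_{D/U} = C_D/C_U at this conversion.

0.595

C_A = C_{A0}(1−X) = 1.078 mol/L.
Along a PFR/batch, dC_U/dC_A = −r_U/(r_D+r_U) = −k₂/(k₂+k₁·C_A).
Integrating from C_{A0} to C_A: C_U = (2.80/0.728)·ln[(2.80+0.728·3.68)/(2.80+0.728·1.08)] = 3.846·ln(5.479/3.585) = 1.631 mol/L.
Then C_D = (C_{A0}−C_A) − C_U = 2.602 − 1.631 = 0.9703 mol/L.
S̃_{D/U} = C_D/C_U = 0.9703/1.631 = 0.595.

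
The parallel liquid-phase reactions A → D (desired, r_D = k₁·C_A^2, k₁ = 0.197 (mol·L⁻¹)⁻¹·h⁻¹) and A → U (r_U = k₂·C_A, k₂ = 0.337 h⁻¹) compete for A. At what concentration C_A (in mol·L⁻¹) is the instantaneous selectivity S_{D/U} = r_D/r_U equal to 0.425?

0.727 mol·L⁻¹

S_{D/U} = (k₁/k₂)·C_A ⇒ C_A = S·k₂/k₁.
= 0.425×0.337/0.197 = 0.727 mol·L⁻¹.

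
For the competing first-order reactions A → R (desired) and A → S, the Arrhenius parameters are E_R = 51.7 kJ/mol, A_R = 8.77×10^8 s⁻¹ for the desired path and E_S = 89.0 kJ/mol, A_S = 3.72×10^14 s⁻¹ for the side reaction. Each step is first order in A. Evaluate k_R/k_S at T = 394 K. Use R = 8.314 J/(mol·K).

0.208

k_R/k_S = (A_R/A_S)·exp[−(E_R−E_S)/(RT)] = (A_R/A_S)·exp[(E_S−E_R)/(RT)].
(E_S−E_R)/(RT) = (89.0−51.7)×10³/(8.314×394) = 37300/3276 = 11.39.
k_R/k_S = (8.77×10^8/3.72×10^14)·exp(11.39) = 2.358×10^-6 × 88152 = 0.208.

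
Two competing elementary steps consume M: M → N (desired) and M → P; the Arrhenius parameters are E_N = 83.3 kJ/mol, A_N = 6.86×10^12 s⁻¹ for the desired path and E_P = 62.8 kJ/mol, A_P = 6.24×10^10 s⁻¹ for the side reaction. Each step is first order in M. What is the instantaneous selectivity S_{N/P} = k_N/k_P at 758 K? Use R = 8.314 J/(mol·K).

4.25

Since both paths have the same order in M, the concentration cancels and S_{N/P} = k_N/k_P = (A_N/A_P)·exp[(E_P−E_N)/(RT)].
(E_P−E_N)/(RT) = (62.8−83.3)×10³/(8.314×758) = -20500/6302 = -3.253.
k_N/k_P = (6.86×10^12/6.24×10^10)·exp(-3.253) = 109.9 × 0.03866 = 4.25.
Since E_N > E_P, raising the temperature improves selectivity toward N.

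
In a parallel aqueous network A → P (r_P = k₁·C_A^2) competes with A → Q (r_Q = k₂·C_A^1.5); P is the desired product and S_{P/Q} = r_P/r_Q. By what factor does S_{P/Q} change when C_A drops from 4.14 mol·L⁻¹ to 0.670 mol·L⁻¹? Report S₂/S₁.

S_{P/Q} = (k₁/k₂)·C_A^0.5, so S₂/S₁ = (C_{A,2}/C_{A,1})^0.5.
= (0.670/4.14)^0.5 = (0.1618)^0.5 = 0.402.
Selectivity toward P falls as C_A falls — high-concentration operation is favoured.

0.402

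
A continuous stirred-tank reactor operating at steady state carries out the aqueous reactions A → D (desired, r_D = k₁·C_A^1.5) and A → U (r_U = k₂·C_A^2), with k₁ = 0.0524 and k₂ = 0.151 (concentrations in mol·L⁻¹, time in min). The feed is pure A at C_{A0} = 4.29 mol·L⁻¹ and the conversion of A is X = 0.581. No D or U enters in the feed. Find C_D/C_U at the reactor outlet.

0.259

Exit C_A = C_{A0}(1−X) = 4.29×0.419 = 1.798 mol·L⁻¹.
A CSTR operates uniformly at the exit composition, giving r_D = 0.1263 and r_U = 0.4879 (each k·C_A^n at C_A = 1.798).
Overall selectivity = C_D/C_U = r_Dτ/(r_Uτ) = r_D/r_U = 0.259.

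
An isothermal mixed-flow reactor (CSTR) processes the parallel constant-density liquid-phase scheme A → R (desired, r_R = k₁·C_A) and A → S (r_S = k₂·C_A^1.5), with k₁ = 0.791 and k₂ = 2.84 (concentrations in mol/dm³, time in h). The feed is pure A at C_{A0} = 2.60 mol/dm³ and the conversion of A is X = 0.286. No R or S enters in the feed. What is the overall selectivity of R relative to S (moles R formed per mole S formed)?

Exit C_A = C_{A0}(1−X) = 2.60×0.714 = 1.856 mol/dm³.
Rates in a CSTR are evaluated at the outlet concentration: r_R = 0.791×1.856 = 1.468, r_S = 2.84×1.856^1.5 = 7.183.
Overall selectivity = C_R/C_S = r_Rτ/(r_Sτ) = r_R/r_S = 0.204.

0.204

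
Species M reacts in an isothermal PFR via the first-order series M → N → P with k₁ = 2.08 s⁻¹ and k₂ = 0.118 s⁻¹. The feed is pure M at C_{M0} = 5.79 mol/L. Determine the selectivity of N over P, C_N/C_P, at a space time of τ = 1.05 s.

For first-order series with pure M initially, C_N(τ) = k₁C_{M0}/(k₂−k₁)·(e^(−k₁τ) − e^(−k₂τ)).
e^(−k₁τ) = e^(−2.08×1.05) = e^(−2.184) = 0.1126; e^(−k₂τ) = e^(−0.1239) = 0.8835.
C_N = 2.08×5.79/(0.118−2.08) × (0.1126−0.8835) = (-6.138)×(-0.7709) = 4.732 mol/L.
C_M = C_{M0}e^(−k₁τ) = 0.6519 mol/L, so C_P = C_{M0}−C_M−C_N = 0.4063 mol/L; C_N/C_P = 11.6.

11.6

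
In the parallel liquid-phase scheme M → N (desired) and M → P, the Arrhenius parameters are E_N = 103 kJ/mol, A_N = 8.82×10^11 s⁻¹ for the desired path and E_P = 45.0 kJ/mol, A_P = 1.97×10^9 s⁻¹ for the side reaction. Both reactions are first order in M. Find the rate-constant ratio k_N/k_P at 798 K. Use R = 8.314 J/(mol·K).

With equal orders, S_{N/P} = k_N/k_P = (A_N/A_P)·exp[(E_P−E_N)/(RT)].
(E_P−E_N)/(RT) = (45.0−103)×10³/(8.314×798) = -58000/6635 = -8.742.
k_N/k_P = (8.82×10^11/1.97×10^9)·exp(-8.742) = 447.7 × 1.597×10^-4 = 0.0715.

0.0715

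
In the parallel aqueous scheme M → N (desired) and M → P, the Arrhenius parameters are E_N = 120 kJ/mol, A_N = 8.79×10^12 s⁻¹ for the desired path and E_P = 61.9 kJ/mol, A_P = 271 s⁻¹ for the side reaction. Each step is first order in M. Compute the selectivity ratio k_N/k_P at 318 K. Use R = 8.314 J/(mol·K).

Since both paths have the same order in M, the concentration cancels and S_{N/P} = k_N/k_P = (A_N/A_P)·exp[(E_P−E_N)/(RT)].
(E_P−E_N)/(RT) = (61.9−120)×10³/(8.314×318) = -58100/2644 = -21.98.
k_N/k_P = (8.79×10^12/271)·exp(-21.98) = 3.244×10^10 × 2.859×10^-10 = 9.27.

9.27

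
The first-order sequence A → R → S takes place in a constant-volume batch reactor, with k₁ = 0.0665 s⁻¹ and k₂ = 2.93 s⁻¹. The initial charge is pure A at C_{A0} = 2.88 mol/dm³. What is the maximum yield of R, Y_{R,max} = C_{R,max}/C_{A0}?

At the optimum, C_{R,max}/C_{A0} = (k₁/k₂)^[k₂/(k₂−k₁)].
= (0.0665/2.93)^(2.93/(2.93−0.0665)) = (0.02270)^(1.023) = 0.02079.

0.0208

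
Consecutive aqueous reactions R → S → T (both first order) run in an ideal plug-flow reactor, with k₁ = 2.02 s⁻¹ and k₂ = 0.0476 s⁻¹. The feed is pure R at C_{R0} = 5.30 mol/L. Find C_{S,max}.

Evaluating C_S at τ_opt = ln(k₂/k₁)/(k₂−k₁) gives C_{S,max}/C_{R0} = (k₁/k₂)^[k₂/(k₂−k₁)].
= (2.02/0.0476)^(0.0476/(0.0476−2.02)) = (42.44)^(-0.02413) = 0.9135.
C_{S,max} = 0.9135×5.30 = 4.84 mol/L.

4.84 mol/L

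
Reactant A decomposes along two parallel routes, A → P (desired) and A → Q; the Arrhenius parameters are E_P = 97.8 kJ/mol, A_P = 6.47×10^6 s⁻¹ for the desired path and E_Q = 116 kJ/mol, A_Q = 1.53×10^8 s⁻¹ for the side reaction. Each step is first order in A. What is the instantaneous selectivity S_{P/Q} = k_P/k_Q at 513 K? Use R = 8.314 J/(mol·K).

Since both paths have the same order in A, the concentration cancels and S_{P/Q} = k_P/k_Q = (A_P/A_Q)·exp[(E_Q−E_P)/(RT)].
(E_Q−E_P)/(RT) = (116−97.8)×10³/(8.314×513) = 18200/4265 = 4.267.
k_P/k_Q = (6.47×10^6/1.53×10^8)·exp(4.267) = 0.04229 × 71.32 = 3.02.
Since E_P < E_Q, lowering the temperature improves selectivity toward P.

3.02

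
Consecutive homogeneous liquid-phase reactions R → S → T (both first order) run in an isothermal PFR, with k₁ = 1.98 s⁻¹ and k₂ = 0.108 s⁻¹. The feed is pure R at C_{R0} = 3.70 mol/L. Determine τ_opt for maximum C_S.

1.55 s

The intermediate peaks when r₁ = r₂, i.e. k₁e^(−k₁τ) = k₂e^(−k₂τ), giving τ_opt = ln(k₂/k₁)/(k₂−k₁).
= ln(0.108/1.98)/(0.108−1.98) = ln(0.05455)/-1.872 = -2.909/-1.872 = 1.55 s.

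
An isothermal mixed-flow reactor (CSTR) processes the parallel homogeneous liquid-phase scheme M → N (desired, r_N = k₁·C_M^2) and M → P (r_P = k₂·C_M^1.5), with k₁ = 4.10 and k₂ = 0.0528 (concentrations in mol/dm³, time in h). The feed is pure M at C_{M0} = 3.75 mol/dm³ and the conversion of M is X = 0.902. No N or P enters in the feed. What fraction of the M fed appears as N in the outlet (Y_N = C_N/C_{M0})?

Exit C_M = C_{M0}(1−X) = 3.75×0.0980 = 0.3675 mol/dm³.
A CSTR operates uniformly at the exit composition, giving r_N = 0.5537 and r_P = 0.01176 (each k·C_M^n at C_M = 0.3675).
Fraction of consumed M going to N: r_N/(r_N+r_P) = 0.9792.
C_N = 0.9792·C_{M0}·X = 0.9792×3.75×0.902 = 3.31 mol/dm³; Y_N = C_N/C_{M0} = 0.883.

0.883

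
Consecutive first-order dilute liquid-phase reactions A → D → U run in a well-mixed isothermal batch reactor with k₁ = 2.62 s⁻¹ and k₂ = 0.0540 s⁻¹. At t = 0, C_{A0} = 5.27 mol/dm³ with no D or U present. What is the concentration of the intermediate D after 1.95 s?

4.81 mol/dm³

Solving the coupled first-order balances gives C_D(t) = [k₁/(k₂−k₁)]·C_{A0}·(e^(−k₁t) − e^(−k₂t)).
e^(−k₁t) = e^(−2.62×1.95) = e^(−5.109) = 0.006042; e^(−k₂t) = e^(−0.1053) = 0.9001.
C_D = 2.62×5.27/(0.0540−2.62) × (0.006042−0.9001) = (-5.381)×(-0.8940) = 4.811 mol/dm³.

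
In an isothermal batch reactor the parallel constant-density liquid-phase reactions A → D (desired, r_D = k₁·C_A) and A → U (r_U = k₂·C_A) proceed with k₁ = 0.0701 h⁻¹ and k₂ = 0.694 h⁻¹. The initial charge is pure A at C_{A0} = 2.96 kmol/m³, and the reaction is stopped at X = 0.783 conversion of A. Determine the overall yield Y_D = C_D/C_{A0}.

0.0718

C_A = C_{A0}(1−X) = 0.6423 kmol/m³.
Both paths are first order in A, so the instantaneous fraction to D is constant: dC_D/d(−C_A) = k₁/(k₁+k₂) = 0.09174.
C_D = 0.09174·(C_{A0}−C_A) = 0.09174×2.318 = 0.213 kmol/m³.
Y_D = C_D/C_{A0} = 0.2126/2.96 = 0.0718.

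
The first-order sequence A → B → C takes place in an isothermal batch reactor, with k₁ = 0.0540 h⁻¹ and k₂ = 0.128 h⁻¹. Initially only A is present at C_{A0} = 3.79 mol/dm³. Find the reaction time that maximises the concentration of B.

Setting dC_B/dt = 0 gives t_opt = ln(k₂/k₁)/(k₂−k₁).
= ln(0.128/0.0540)/(0.128−0.0540) = ln(2.370)/0.07400 = 0.8630/0.07400 = 11.7 h.

11.7 h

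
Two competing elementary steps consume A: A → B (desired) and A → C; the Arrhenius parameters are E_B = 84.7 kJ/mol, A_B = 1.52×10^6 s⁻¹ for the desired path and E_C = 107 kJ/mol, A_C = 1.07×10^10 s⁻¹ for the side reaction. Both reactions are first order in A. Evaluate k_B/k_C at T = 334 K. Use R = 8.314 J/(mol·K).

0.437

Since both paths have the same order in A, the concentration cancels and S_{B/C} = k_B/k_C = (A_B/A_C)·exp[(E_C−E_B)/(RT)].
(E_C−E_B)/(RT) = (107−84.7)×10³/(8.314×334) = 22300/2777 = 8.031.
k_B/k_C = (1.52×10^6/1.07×10^10)·exp(8.031) = 1.421×10^-4 × 3074 = 0.437.
Since E_B < E_C, lowering the temperature improves selectivity toward B.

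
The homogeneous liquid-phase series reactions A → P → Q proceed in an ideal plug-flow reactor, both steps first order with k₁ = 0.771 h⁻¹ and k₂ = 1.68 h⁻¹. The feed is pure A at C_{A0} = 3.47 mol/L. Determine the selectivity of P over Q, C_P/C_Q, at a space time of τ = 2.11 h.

0.215

Solving the coupled first-order balances gives C_P(τ) = [k₁/(k₂−k₁)]·C_{A0}·(e^(−k₁τ) − e^(−k₂τ)).
e^(−k₁τ) = e^(−0.771×2.11) = e^(−1.627) = 0.1966; e^(−k₂τ) = e^(−3.545) = 0.02887.
C_P = 0.771×3.47/(1.68−0.771) × (0.1966−0.02887) = 2.943×0.1677 = 0.4935 mol/L.
C_A = C_{A0}e^(−k₁τ) = 0.6820 mol/L, so C_Q = C_{A0}−C_A−C_P = 2.294 mol/L; C_P/C_Q = 0.215.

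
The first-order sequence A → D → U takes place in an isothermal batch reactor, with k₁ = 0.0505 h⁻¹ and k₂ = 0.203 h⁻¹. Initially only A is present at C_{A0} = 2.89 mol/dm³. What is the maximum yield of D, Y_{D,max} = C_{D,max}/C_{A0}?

Evaluating C_D at t_opt = ln(k₂/k₁)/(k₂−k₁) gives C_{D,max}/C_{A0} = (k₁/k₂)^[k₂/(k₂−k₁)].
= (0.0505/0.203)^(0.203/(0.203−0.0505)) = (0.2488)^(1.331) = 0.1569.

0.157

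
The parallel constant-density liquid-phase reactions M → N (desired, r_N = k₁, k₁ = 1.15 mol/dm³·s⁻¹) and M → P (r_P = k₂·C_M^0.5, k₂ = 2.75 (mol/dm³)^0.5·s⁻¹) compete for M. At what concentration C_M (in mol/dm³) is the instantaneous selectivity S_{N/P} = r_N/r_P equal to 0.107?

S_{N/P} = (k₁/k₂)·C_M^-0.5 ⇒ C_M = (S·k₂/k₁)^(-2).
= (0.107×2.75/1.15)^(-2) = (0.2559)^(-2) = 15.3 mol/dm³.

15.3 mol/dm³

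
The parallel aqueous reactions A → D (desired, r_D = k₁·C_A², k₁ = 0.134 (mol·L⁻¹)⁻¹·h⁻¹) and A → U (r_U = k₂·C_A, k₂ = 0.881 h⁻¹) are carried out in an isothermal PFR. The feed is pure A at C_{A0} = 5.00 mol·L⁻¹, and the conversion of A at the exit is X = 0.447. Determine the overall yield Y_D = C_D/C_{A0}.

C_A = C_{A0}(1−X) = 2.765 mol·L⁻¹.
Along a PFR/batch, dC_U/dC_A = −r_U/(r_D+r_U) = −k₂/(k₂+k₁·C_A).
Integrating from C_{A0} to C_A: C_U = (0.881/0.134)·ln[(0.881+0.134·5.00)/(0.881+0.134·2.76)] = 6.575·ln(1.551/1.252) = 1.411 mol·L⁻¹.
Then C_D = (C_{A0}−C_A) − C_U = 2.235 − 1.411 = 0.8244 mol·L⁻¹.
Y_D = C_D/C_{A0} = 0.8244/5.00 = 0.165.

0.165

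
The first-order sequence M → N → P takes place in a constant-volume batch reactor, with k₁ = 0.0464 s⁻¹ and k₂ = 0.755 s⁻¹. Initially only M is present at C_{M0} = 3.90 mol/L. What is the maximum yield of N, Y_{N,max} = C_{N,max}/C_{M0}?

0.0512

At the optimum, C_{N,max}/C_{M0} = (k₁/k₂)^[k₂/(k₂−k₁)].
= (0.0464/0.755)^(0.755/(0.755−0.0464)) = (0.06146)^(1.065) = 0.05120.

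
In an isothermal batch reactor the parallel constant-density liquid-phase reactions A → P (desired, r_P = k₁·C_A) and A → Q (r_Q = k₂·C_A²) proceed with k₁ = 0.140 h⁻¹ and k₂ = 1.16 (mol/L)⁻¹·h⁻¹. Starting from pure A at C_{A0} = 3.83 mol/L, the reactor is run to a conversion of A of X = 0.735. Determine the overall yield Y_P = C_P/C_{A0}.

C_A = C_{A0}(1−X) = 1.015 mol/L.
Along a PFR/batch, dC_P/dC_A = −r_P/(r_P+r_Q) = −k₁/(k₁+k₂·C_A).
Integrating from C_{A0} to C_A: C_P = (0.140/1.16)·ln[(0.140+1.16·3.83)/(0.140+1.16·1.01)] = 0.1207·ln(4.583/1.317) = 0.1505 mol/L.
Y_P = C_P/C_{A0} = 0.1505/3.83 = 0.0393.

0.0393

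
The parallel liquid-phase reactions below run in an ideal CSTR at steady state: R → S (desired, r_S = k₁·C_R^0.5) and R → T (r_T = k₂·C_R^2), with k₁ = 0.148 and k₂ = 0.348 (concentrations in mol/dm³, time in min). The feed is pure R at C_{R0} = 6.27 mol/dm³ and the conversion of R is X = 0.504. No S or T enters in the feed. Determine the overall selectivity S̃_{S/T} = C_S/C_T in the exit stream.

0.0775

Exit C_R = C_{R0}(1−X) = 6.27×0.496 = 3.110 mol/dm³.
In a CSTR the entire volume is at exit conditions, so r_S = 0.148×3.110^0.5 = 0.2610 and r_T = 0.348×3.110^2 = 3.366.
Overall selectivity = C_S/C_T = r_Sτ/(r_Tτ) = r_S/r_T = 0.0775.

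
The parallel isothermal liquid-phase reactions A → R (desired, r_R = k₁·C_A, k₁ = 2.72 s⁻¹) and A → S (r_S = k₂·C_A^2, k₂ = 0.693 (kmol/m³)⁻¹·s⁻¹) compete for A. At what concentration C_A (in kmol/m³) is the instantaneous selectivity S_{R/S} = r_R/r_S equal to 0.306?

S_{R/S} = (k₁/k₂)·C_A⁻¹ ⇒ C_A = (S·k₂/k₁)^(-1).
= (0.306×0.693/2.72)^(-1) = (0.07796)^(-1) = 12.8 kmol/m³.

12.8 kmol/m³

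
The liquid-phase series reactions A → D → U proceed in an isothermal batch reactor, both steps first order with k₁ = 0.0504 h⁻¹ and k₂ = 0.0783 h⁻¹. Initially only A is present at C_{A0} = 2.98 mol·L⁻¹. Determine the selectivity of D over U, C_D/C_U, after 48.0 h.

0.150

Solving the coupled first-order balances gives C_D(t) = [k₁/(k₂−k₁)]·C_{A0}·(e^(−k₁t) − e^(−k₂t)).
e^(−k₁t) = e^(−0.0504×48.0) = e^(−2.419) = 0.08899; e^(−k₂t) = e^(−3.758) = 0.02332.
C_D = 0.0504×2.98/(0.0783−0.0504) × (0.08899−0.02332) = 5.383×0.06567 = 0.3535 mol·L⁻¹.
C_A = C_{A0}e^(−k₁t) = 0.2652 mol·L⁻¹, so C_U = C_{A0}−C_A−C_D = 2.361 mol·L⁻¹; C_D/C_U = 0.150.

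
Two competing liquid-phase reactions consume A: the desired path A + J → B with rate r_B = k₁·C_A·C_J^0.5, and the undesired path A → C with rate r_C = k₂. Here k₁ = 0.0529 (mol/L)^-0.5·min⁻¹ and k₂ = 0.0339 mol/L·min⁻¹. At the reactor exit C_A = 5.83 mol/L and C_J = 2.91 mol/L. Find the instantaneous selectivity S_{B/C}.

S_{B/C} = r_B/r_C = (k₁·C_A·C_J^0.5)/(k₂) = (k₁/k₂)·C_A·C_J^0.5.
= (0.0529×5.830×2.910^0.5) / (0.0339) = 0.5261/0.03390 = 15.5.

15.5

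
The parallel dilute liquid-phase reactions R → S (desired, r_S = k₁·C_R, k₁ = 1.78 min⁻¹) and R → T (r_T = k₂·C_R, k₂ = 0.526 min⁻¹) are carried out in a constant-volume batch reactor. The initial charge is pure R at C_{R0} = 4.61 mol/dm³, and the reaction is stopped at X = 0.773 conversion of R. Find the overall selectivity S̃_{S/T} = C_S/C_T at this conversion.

C_R = C_{R0}(1−X) = 1.046 mol/dm³.
Both paths are first order in R, so the instantaneous fraction to S is constant: dC_S/d(−C_R) = k₁/(k₁+k₂) = 0.7719.
C_S = 0.7719·(C_{R0}−C_R) = 0.7719×3.564 = 2.75 mol/dm³.
C_T = (C_{R0}−C_R)−C_S = 0.8128 mol/dm³; S̃_{S/T} = 2.751/0.8128 = 3.38.

3.38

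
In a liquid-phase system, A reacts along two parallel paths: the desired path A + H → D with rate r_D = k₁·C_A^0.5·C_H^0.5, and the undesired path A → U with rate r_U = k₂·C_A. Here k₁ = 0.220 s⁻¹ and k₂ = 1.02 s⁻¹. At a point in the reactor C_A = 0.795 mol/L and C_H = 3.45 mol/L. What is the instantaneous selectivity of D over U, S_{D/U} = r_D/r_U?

0.449

S_{D/U} = r_D/r_U = (k₁·C_A^0.5·C_H^0.5)/(k₂·C_A) = (k₁/k₂)·C_A^-0.5·C_H^0.5.
= (0.220×0.7950^0.5×3.450^0.5) / (1.02×0.7950) = 0.3643/0.8109 = 0.449.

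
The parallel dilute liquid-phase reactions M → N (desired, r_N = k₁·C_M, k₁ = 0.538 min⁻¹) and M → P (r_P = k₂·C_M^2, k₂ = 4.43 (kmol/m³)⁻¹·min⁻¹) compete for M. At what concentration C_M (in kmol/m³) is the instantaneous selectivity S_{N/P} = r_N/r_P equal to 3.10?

S_{N/P} = (k₁/k₂)·C_M⁻¹ ⇒ C_M = (S·k₂/k₁)^(-1).
= (3.10×4.43/0.538)^(-1) = (25.53)^(-1) = 0.0392 kmol/m³.

0.0392 kmol/m³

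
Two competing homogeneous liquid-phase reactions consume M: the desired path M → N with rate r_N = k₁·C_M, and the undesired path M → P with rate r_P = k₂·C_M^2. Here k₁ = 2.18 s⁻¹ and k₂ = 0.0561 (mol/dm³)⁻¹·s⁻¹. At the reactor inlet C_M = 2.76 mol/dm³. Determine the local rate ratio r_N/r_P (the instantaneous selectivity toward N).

14.1

S_{N/P} = r_N/r_P = (k₁·C_M)/(k₂·C_M^2) = (k₁/k₂)·C_M⁻¹.
= (2.18×2.760) / (0.0561×2.760^2) = 6.017/0.4273 = 14.1.
The undesired path is higher order in M, so low C_M (CSTR or dilute feed) favours N.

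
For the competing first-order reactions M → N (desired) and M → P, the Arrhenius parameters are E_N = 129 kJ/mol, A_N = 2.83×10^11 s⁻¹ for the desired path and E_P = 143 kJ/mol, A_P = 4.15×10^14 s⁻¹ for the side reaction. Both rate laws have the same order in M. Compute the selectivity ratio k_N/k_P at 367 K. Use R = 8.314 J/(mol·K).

k_N/k_P = (A_N/A_P)·exp[−(E_N−E_P)/(RT)] = (A_N/A_P)·exp[(E_P−E_N)/(RT)].
(E_P−E_N)/(RT) = (143−129)×10³/(8.314×367) = 14000/3051 = 4.588.
k_N/k_P = (2.83×10^11/4.15×10^14)·exp(4.588) = 6.819×10^-4 × 98.33 = 0.0671.
Since E_N < E_P, lowering the temperature improves selectivity toward N.

0.0671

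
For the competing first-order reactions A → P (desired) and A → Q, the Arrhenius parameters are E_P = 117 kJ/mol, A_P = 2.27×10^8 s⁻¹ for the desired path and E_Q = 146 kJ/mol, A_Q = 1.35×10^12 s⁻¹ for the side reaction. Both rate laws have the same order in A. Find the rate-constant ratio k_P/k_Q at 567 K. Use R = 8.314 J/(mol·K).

Since both paths have the same order in A, the concentration cancels and S_{P/Q} = k_P/k_Q = (A_P/A_Q)·exp[(E_Q−E_P)/(RT)].
(E_Q−E_P)/(RT) = (146−117)×10³/(8.314×567) = 29000/4714 = 6.152.
k_P/k_Q = (2.27×10^8/1.35×10^12)·exp(6.152) = 1.681×10^-4 × 469.6 = 0.0790.

0.0790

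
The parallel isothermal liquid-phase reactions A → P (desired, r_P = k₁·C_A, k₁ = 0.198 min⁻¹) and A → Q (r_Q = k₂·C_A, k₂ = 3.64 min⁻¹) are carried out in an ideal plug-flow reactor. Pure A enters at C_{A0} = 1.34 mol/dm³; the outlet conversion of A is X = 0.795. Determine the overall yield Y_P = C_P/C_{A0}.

C_A = C_{A0}(1−X) = 0.2747 mol/dm³.
Both paths are first order in A, so the instantaneous fraction to P is constant: dC_P/d(−C_A) = k₁/(k₁+k₂) = 0.05159.
C_P = 0.05159·(C_{A0}−C_A) = 0.05159×1.065 = 0.0550 mol/dm³.
Y_P = C_P/C_{A0} = 0.05496/1.34 = 0.0410.

0.0410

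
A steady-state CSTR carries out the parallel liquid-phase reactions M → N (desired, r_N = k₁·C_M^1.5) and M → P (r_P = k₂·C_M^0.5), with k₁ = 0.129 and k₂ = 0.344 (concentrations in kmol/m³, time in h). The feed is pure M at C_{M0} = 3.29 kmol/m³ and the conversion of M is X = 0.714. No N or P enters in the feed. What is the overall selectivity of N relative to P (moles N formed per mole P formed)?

Exit C_M = C_{M0}(1−X) = 3.29×0.286 = 0.9409 kmol/m³.
A CSTR operates uniformly at the exit composition, giving r_N = 0.1177 and r_P = 0.3337 (each k·C_M^n at C_M = 0.9409).
Overall selectivity = C_N/C_P = r_Nτ/(r_Pτ) = r_N/r_P = 0.353.

0.353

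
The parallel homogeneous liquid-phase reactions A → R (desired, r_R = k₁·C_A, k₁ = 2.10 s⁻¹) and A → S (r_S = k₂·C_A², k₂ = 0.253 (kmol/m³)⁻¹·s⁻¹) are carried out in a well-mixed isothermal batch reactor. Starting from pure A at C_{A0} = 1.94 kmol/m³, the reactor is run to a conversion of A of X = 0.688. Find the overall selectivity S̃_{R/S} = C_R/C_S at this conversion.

C_A = C_{A0}(1−X) = 0.6053 kmol/m³.
Along a PFR/batch, dC_R/dC_A = −r_R/(r_R+r_S) = −k₁/(k₁+k₂·C_A).
Integrating from C_{A0} to C_A: C_R = (2.10/0.253)·ln[(2.10+0.253·1.94)/(2.10+0.253·0.605)] = 8.300·ln(2.591/2.253) = 1.159 kmol/m³.
C_S = (C_{A0}−C_A)−C_R = 0.1756 kmol/m³; S̃_{R/S} = 1.159/0.1756 = 6.60.

6.60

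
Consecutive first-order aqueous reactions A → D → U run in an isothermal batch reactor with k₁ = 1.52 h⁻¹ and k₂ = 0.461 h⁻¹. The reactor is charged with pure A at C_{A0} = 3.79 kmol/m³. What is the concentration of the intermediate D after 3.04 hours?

Solving the coupled first-order balances gives C_D(t) = [k₁/(k₂−k₁)]·C_{A0}·(e^(−k₁t) − e^(−k₂t)).
e^(−k₁t) = e^(−1.52×3.04) = e^(−4.621) = 0.009845; e^(−k₂t) = e^(−1.401) = 0.2462.
C_D = 1.52×3.79/(0.461−1.52) × (0.009845−0.2462) = (-5.440)×(-0.2364) = 1.286 kmol/m³.

1.29 kmol/m³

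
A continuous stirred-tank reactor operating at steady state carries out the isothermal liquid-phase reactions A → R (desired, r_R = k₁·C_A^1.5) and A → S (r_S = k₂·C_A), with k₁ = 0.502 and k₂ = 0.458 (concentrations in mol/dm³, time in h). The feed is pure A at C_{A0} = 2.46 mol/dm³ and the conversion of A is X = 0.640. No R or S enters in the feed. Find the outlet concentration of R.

0.799 mol/dm³

Exit C_A = C_{A0}(1−X) = 2.46×0.360 = 0.8856 mol/dm³.
In a CSTR the entire volume is at exit conditions, so r_R = 0.502×0.8856^1.5 = 0.4184 and r_S = 0.458×0.8856 = 0.4056.
Fraction of consumed A going to R: r_R/(r_R+r_S) = 0.5077.
C_R = 0.5077·C_{A0}·X = 0.5077×2.46×0.640 = 0.799 mol/dm³.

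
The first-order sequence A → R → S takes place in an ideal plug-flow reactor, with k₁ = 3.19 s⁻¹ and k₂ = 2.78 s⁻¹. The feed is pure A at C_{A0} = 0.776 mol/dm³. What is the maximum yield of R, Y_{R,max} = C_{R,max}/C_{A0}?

0.393

For a first-order series the maximum intermediate yield is C_{R,max}/C_{A0} = (k₁/k₂)^[k₂/(k₂−k₁)].
= (3.19/2.78)^(2.78/(2.78−3.19)) = (1.147)^(-6.780) = 0.3935.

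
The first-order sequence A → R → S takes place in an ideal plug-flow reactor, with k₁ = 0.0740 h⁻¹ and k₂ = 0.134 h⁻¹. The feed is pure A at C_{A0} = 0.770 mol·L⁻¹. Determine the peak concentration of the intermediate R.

For a first-order series the maximum intermediate yield is C_{R,max}/C_{A0} = (k₁/k₂)^[k₂/(k₂−k₁)].
= (0.0740/0.134)^(0.134/(0.134−0.0740)) = (0.5522)^(2.233) = 0.2655.
C_{R,max} = 0.2655×0.770 = 0.204 mol·L⁻¹.

0.204 mol·L⁻¹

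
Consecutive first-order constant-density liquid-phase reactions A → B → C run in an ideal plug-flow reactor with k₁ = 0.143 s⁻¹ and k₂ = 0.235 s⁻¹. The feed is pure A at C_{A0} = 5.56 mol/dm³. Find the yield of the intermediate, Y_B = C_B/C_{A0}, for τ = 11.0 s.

For first-order series with pure A initially, C_B(τ) = k₁C_{A0}/(k₂−k₁)·(e^(−k₁τ) − e^(−k₂τ)).
e^(−k₁τ) = e^(−0.143×11.0) = e^(−1.573) = 0.2074; e^(−k₂τ) = e^(−2.585) = 0.07540.
C_B = 0.143×5.56/(0.235−0.143) × (0.2074−0.07540) = 8.642×0.1320 = 1.141 mol/dm³.
Y_B = C_B/C_{A0} = 1.141/5.56 = 0.205.

0.205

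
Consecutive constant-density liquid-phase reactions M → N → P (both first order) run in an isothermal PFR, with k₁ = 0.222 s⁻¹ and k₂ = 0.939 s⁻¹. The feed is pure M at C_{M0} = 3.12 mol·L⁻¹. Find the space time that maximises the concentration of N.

For first-order series the maximum of C_N occurs at τ_opt = ln(k₂/k₁)/(k₂−k₁).
= ln(0.939/0.222)/(0.939−0.222) = ln(4.230)/0.7170 = 1.442/0.7170 = 2.01 s.

2.01 s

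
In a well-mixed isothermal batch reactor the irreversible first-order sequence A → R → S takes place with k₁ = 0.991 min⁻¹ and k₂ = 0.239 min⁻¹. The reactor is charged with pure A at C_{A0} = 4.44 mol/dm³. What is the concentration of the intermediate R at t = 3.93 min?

2.17 mol/dm³

For first-order series with pure A initially, C_R(t) = k₁C_{A0}/(k₂−k₁)·(e^(−k₁t) − e^(−k₂t)).
e^(−k₁t) = e^(−0.991×3.93) = e^(−3.895) = 0.02035; e^(−k₂t) = e^(−0.9393) = 0.3909.
C_R = 0.991×4.44/(0.239−0.991) × (0.02035−0.3909) = (-5.851)×(-0.3706) = 2.168 mol/dm³.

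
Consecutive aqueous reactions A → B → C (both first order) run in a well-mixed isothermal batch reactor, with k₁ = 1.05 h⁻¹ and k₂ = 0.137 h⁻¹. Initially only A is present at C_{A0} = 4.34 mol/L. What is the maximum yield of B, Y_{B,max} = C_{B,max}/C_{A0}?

Evaluating C_B at t_opt = ln(k₂/k₁)/(k₂−k₁) gives C_{B,max}/C_{A0} = (k₁/k₂)^[k₂/(k₂−k₁)].
= (1.05/0.137)^(0.137/(0.137−1.05)) = (7.664)^(-0.1501) = 0.7367.

0.737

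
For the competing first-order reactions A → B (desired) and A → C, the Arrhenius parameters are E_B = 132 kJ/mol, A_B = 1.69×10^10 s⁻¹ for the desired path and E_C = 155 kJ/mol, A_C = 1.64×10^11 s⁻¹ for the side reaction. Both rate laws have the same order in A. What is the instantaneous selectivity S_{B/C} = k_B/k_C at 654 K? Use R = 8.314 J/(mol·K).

7.08

With equal orders, S_{B/C} = k_B/k_C = (A_B/A_C)·exp[(E_C−E_B)/(RT)].
(E_C−E_B)/(RT) = (155−132)×10³/(8.314×654) = 23000/5437 = 4.230.
k_B/k_C = (1.69×10^10/1.64×10^11)·exp(4.230) = 0.1030 × 68.72 = 7.08.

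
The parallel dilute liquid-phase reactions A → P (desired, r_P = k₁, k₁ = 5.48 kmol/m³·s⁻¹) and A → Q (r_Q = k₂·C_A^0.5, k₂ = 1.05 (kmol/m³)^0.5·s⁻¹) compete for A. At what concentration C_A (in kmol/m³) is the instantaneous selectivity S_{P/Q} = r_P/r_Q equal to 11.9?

0.192 kmol/m³

S_{P/Q} = (k₁/k₂)·C_A^-0.5 ⇒ C_A = (S·k₂/k₁)^(-2).
= (11.9×1.05/5.48)^(-2) = (2.280)^(-2) = 0.192 kmol/m³.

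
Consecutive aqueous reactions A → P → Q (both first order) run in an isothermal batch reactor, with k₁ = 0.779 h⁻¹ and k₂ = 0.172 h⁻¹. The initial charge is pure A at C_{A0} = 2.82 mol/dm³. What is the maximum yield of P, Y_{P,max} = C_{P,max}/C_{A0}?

At the optimum, C_{P,max}/C_{A0} = (k₁/k₂)^[k₂/(k₂−k₁)].
= (0.779/0.172)^(0.172/(0.172−0.779)) = (4.529)^(-0.2834) = 0.6518.

0.652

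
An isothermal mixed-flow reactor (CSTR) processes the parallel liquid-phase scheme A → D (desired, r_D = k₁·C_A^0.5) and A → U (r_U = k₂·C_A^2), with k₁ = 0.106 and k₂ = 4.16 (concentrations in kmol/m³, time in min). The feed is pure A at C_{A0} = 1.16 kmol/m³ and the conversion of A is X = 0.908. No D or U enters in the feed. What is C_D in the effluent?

0.445 kmol/m³

Exit C_A = C_{A0}(1−X) = 1.16×0.0920 = 0.1067 kmol/m³.
A CSTR operates uniformly at the exit composition, giving r_D = 0.03463 and r_U = 0.04738 (each k·C_A^n at C_A = 0.1067).
Fraction of consumed A going to D: r_D/(r_D+r_U) = 0.4223.
C_D = 0.4223·C_{A0}·X = 0.4223×1.16×0.908 = 0.445 kmol/m³.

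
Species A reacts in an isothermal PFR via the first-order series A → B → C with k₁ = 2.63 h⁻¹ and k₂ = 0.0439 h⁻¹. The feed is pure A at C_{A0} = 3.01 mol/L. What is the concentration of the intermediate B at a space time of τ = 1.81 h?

Solving the coupled first-order balances gives C_B(τ) = [k₁/(k₂−k₁)]·C_{A0}·(e^(−k₁τ) − e^(−k₂τ)).
e^(−k₁τ) = e^(−2.63×1.81) = e^(−4.760) = 0.008563; e^(−k₂τ) = e^(−0.07946) = 0.9236.
C_B = 2.63×3.01/(0.0439−2.63) × (0.008563−0.9236) = (-3.061)×(-0.9151) = 2.801 mol/L.

2.80 mol/L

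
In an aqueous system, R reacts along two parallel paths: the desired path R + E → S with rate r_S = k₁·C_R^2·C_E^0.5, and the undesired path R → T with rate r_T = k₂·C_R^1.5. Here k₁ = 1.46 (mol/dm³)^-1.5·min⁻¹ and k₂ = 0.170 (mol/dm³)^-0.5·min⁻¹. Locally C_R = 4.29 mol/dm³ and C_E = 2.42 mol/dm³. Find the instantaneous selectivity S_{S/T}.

27.7

S_{S/T} = r_S/r_T = (k₁·C_R^2·C_E^0.5)/(k₂·C_R^1.5) = (k₁/k₂)·C_R^0.5·C_E^0.5.
= (1.46×4.290^2×2.420^0.5) / (0.170×4.290^1.5) = 41.80/1.511 = 27.7.
Since the desired path is higher order in R, keeping C_R high (PFR or concentrated feed) favours S.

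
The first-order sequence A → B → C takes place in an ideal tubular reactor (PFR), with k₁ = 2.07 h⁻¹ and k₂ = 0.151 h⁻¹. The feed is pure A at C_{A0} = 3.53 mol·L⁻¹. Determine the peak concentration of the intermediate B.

2.87 mol·L⁻¹

Evaluating C_B at τ_opt = ln(k₂/k₁)/(k₂−k₁) gives C_{B,max}/C_{A0} = (k₁/k₂)^[k₂/(k₂−k₁)].
= (2.07/0.151)^(0.151/(0.151−2.07)) = (13.71)^(-0.07869) = 0.8138.
C_{B,max} = 0.8138×3.53 = 2.87 mol·L⁻¹.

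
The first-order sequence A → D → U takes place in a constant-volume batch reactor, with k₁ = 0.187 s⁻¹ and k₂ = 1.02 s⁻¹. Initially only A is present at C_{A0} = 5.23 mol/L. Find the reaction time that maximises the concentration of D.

2.04 s

The intermediate peaks when r₁ = r₂, i.e. k₁e^(−k₁t) = k₂e^(−k₂t), giving t_opt = ln(k₂/k₁)/(k₂−k₁).
= ln(1.02/0.187)/(1.02−0.187) = ln(5.455)/0.8330 = 1.696/0.8330 = 2.04 s.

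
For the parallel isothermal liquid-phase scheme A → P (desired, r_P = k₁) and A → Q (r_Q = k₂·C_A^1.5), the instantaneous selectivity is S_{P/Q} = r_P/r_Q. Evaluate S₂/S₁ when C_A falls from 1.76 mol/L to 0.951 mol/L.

S_{P/Q} = (k₁/k₂)·C_A^-1.5, so S₂/S₁ = (C_{A,2}/C_{A,1})^-1.5.
= (0.951/1.76)^(-1.5) = (0.5403)^(-1.5) = 2.52.
Selectivity toward P rises as C_A falls — low-concentration operation is favoured.

2.52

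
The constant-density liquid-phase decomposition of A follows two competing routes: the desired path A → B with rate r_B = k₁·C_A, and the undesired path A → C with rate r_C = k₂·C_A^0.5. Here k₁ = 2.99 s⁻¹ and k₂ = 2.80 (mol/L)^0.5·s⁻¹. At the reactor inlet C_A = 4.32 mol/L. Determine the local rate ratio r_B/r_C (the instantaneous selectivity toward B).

2.22

S_{B/C} = r_B/r_C = (k₁·C_A)/(k₂·C_A^0.5) = (k₁/k₂)·C_A^0.5.
= (2.99×4.320) / (2.80×4.320^0.5) = 12.92/5.820 = 2.22.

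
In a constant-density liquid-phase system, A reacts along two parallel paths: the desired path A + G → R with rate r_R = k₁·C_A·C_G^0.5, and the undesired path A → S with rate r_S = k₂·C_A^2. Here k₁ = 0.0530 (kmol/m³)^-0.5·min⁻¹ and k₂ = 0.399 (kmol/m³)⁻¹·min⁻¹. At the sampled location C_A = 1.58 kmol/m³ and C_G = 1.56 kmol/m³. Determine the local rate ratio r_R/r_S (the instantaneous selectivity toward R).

S_{R/S} = r_R/r_S = (k₁·C_A·C_G^0.5)/(k₂·C_A^2) = (k₁/k₂)·C_A⁻¹·C_G^0.5.
= (0.0530×1.580×1.560^0.5) / (0.399×1.580^2) = 0.1046/0.9961 = 0.105.
The undesired path is higher order in A, so low C_A (CSTR or dilute feed) favours R.

0.105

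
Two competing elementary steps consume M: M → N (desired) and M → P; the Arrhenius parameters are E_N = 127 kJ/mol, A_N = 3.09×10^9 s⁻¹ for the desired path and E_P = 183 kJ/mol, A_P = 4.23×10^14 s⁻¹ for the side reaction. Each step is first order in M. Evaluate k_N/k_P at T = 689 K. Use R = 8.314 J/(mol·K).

Since both paths have the same order in M, the concentration cancels and S_{N/P} = k_N/k_P = (A_N/A_P)·exp[(E_P−E_N)/(RT)].
(E_P−E_N)/(RT) = (183−127)×10³/(8.314×689) = 56000/5728 = 9.776.
k_N/k_P = (3.09×10^9/4.23×10^14)·exp(9.776) = 7.305×10^-6 × 17605 = 0.129.
Since E_N < E_P, lowering the temperature improves selectivity toward N.

0.129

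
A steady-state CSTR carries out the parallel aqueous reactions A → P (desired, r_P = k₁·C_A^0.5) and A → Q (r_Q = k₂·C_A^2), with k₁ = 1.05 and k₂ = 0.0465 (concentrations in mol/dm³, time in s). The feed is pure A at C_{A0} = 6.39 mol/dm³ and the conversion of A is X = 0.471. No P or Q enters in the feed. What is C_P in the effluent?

Exit C_A = C_{A0}(1−X) = 6.39×0.529 = 3.380 mol/dm³.
Rates in a CSTR are evaluated at the outlet concentration: r_P = 1.05×3.380^0.5 = 1.930, r_Q = 0.0465×3.380^2 = 0.5313.
Fraction of consumed A going to P: r_P/(r_P+r_Q) = 0.7842.
C_P = 0.7842·C_{A0}·X = 0.7842×6.39×0.471 = 2.36 mol/dm³.

2.36 mol/dm³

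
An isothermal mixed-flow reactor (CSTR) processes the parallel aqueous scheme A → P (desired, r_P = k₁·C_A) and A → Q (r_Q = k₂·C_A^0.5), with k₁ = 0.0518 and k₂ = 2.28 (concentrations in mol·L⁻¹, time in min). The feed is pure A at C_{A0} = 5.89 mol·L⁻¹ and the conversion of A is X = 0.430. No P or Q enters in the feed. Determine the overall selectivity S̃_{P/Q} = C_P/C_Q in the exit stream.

0.0416

Exit C_A = C_{A0}(1−X) = 5.89×0.570 = 3.357 mol·L⁻¹.
Rates in a CSTR are evaluated at the outlet concentration: r_P = 0.0518×3.357 = 0.1739, r_Q = 2.28×3.357^0.5 = 4.178.
Overall selectivity = C_P/C_Q = r_Pτ/(r_Qτ) = r_P/r_Q = 0.0416.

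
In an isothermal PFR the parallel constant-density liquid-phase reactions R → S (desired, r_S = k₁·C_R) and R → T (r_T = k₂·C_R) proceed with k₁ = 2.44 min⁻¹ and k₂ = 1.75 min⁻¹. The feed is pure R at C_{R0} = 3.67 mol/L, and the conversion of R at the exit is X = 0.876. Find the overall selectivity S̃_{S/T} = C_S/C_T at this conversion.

C_R = C_{R0}(1−X) = 0.4551 mol/L.
Both paths are first order in R, so the instantaneous fraction to S is constant: dC_S/d(−C_R) = k₁/(k₁+k₂) = 0.5823.
C_S = 0.5823·(C_{R0}−C_R) = 0.5823×3.215 = 1.87 mol/L.
C_T = (C_{R0}−C_R)−C_S = 1.343 mol/L; S̃_{S/T} = 1.872/1.343 = 1.39.

1.39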